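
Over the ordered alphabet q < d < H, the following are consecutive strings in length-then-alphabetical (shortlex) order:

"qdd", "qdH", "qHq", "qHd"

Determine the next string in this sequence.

qHH

Treat qHd as a base-3 numeral over the given alphabet and add one, carrying through any trailing H's.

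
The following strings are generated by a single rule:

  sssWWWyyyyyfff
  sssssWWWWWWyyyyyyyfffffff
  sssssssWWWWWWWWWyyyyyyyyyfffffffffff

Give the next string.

The n-th term is 2n+1 s's then 3n W's then 2n+3 y's then 4n-1 f's (n = 1, 2, …).
Setting n = 4 gives 9, 12, 11, 15 characters in each block.

sssssssssWWWWWWWWWWWWyyyyyyyyyyyfffffffffffffff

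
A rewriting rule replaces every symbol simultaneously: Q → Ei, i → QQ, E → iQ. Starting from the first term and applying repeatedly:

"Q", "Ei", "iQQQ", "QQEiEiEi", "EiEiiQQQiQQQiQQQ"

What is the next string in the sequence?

iQQQiQQQQQEiEiEiQQEiEiEiQQEiEiEi

Replace each of the 16 characters of EiEiiQQQiQQQiQQQ in place — iQ QQ iQ QQ QQ Ei Ei Ei QQ Ei Ei Ei QQ Ei Ei Ei — and concatenate.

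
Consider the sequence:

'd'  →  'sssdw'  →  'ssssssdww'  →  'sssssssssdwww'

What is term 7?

Each term wraps the previous one in sss on the left and w on the right.
From sssssssssdwww, 3 further steps: sssssssssdwww → ssssssssssssdwwww → sssssssssssssssdwwwww → (answer).

ssssssssssssssssssdwwwwww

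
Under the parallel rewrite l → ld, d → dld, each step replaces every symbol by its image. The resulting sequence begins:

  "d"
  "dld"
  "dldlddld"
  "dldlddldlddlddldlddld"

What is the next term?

Rewriting the 21 symbols of dldlddldlddlddldlddld one by one yields dld ld dld ld dld dld ld dld ld dld dld ld dld dld ld dld ld dld dld ld dld; concatenated:

dldlddldlddlddldlddldlddlddldlddlddldlddldlddlddldlddld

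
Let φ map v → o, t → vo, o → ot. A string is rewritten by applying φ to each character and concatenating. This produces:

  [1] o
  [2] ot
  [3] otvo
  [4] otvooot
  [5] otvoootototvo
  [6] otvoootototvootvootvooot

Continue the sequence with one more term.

Replace each of the 24 characters of otvoootototvootvootvooot in place — ot vo o ot ot ot vo ot vo ot vo o ot ot vo o ot ot vo o ot ot ot vo — and concatenate.

otvoootototvootvootvooototvooototvoootototvo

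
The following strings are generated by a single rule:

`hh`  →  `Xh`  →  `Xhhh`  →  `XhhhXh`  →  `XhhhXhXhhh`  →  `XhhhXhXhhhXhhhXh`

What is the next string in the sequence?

XhhhXhXhhhXhhhXhXhhhXhXhhh

Each term (from the third on) is the previous term followed by the one before it: term 3 = Xh·hh = Xhhh.
The next term joins XhhhXhXhhhXhhhXh and XhhhXhXhhh.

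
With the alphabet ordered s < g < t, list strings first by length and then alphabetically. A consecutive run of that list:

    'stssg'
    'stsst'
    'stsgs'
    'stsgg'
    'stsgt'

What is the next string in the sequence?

Find the rightmost character of stsgt below t, bump it to the next letter, and reset everything to its right to s.

ststs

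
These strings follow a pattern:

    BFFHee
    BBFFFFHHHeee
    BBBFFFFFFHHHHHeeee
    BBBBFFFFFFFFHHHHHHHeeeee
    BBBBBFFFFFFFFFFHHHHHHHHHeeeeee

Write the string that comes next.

Reading off run lengths: B runs 1, 2, 3, 4, 5; F runs 2, 4, 6, 8, 10; H runs 1, 3, 5, 7, 9; e runs 2, 3, 4, 5, 6 — each is linear in n (n = 1, 2, …).
At n = 6 the blocks have lengths 6, 12, 11, 7.

BBBBBBFFFFFFFFFFFFHHHHHHHHHHHeeeeeee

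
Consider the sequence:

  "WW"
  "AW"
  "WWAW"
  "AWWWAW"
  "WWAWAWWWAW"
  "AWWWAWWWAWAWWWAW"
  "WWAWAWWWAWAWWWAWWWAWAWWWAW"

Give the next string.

AWWWAWWWAWAWWWAWWWAWAWWWAWAWWWAWWWAWAWWWAW

This is a Fibonacci-style word recurrence s(k) = s(k−2)·s(k−1): e.g. WW·AW = WWAW.
Continuing: AWWWAWWWAWAWWWAW · WWAWAWWWAWAWWWAWWWAWAWWWAW gives term 8.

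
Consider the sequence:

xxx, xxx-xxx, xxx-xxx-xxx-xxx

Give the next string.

xxx-xxx-xxx-xxx-xxx-xxx-xxx-xxx

s(k+1) = s(k)·-·s(k) — each term doubles the last with '-' between the halves.
One more doubling of xxx-xxx-xxx-xxx gives the answer.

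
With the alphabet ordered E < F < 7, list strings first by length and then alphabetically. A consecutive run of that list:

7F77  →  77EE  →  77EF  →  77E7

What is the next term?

The successor of 77E7 increments the rightmost position that isn't already 7 and resets every position after it to E.

77FE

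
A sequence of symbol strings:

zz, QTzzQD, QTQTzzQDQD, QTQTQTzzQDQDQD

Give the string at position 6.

s(k+1) = QT·s(k)·QD, so each term gains QT as a prefix and QD as a suffix.
From QTQTQTzzQDQDQD, 2 further steps: QTQTQTzzQDQDQD → QTQTQTQTzzQDQDQDQD → (answer).

QTQTQTQTQTzzQDQDQDQDQD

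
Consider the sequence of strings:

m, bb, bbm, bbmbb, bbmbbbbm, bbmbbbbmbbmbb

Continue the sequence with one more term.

bbmbbbbmbbmbbbbmbbbbm

From term 3 onward, concatenate the last term with the second-to-last: bb·m = bbm, bbm·bb = bbmbb, …
The next term joins bbmbbbbmbbmbb and bbmbbbbm.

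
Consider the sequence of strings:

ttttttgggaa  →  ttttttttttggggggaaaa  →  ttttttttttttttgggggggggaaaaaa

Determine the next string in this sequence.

ttttttttttttttttttggggggggggggaaaaaaaa

Reading off run lengths: t runs 6, 10, 14; g runs 3, 6, 9; a runs 2, 4, 6 — each is linear in n (n = 1, 2, …).
Setting n = 4 gives 18, 12, 8 characters in each block.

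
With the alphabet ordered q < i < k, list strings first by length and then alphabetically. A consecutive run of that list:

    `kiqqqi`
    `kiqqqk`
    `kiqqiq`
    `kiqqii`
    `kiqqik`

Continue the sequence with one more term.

Find the rightmost character of kiqqik below k, bump it to the next letter, and reset everything to its right to q.

kiqqkq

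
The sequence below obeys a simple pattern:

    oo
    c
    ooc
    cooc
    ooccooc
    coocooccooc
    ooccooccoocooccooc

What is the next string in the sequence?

This is a Fibonacci-style word recurrence s(k) = s(k−2)·s(k−1): e.g. oo·c = ooc.
So term 8 is coocooccooc·ooccooccoocooccooc.

coocooccoocooccooccoocooccooc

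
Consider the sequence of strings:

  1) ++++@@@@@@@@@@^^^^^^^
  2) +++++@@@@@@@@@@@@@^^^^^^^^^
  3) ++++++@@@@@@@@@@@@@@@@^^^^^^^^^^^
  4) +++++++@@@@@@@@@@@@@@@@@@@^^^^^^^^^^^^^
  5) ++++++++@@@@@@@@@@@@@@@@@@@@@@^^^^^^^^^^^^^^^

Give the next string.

Each string has the form +^{n+1} @^{3n+1} ^^{2n+1}, where the shown terms are n = 3, 4, 5, 6, 7.
Setting n = 8 gives 9, 25, 17 characters in each block.

+++++++++@@@@@@@@@@@@@@@@@@@@@@@@@^^^^^^^^^^^^^^^^^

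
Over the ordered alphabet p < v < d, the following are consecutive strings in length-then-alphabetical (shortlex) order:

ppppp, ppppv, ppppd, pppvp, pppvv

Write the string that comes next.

The successor of pppvv increments the rightmost position that isn't already d and resets every position after it to p.

pppvd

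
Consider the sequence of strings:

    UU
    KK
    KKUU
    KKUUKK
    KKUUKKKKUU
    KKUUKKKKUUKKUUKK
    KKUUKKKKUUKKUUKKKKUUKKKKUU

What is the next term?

This is a Fibonacci-style word recurrence s(k) = s(k−1)·s(k−2): e.g. KK·UU = KKUU.
Continuing: KKUUKKKKUUKKUUKKKKUUKKKKUU · KKUUKKKKUUKKUUKK gives term 8.

KKUUKKKKUUKKUUKKKKUUKKKKUUKKUUKKKKUUKKUUKK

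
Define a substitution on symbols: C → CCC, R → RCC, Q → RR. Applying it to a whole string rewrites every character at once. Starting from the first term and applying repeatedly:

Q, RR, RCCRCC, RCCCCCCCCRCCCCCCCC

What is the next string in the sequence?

Rewriting the 18 symbols of RCCCCCCCCRCCCCCCCC one by one yields RCC CCC CCC CCC CCC CCC CCC CCC CCC RCC CCC CCC CCC CCC CCC CCC CCC CCC; concatenated:

RCCCCCCCCCCCCCCCCCCCCCCCCCCRCCCCCCCCCCCCCCCCCCCCCCCCCC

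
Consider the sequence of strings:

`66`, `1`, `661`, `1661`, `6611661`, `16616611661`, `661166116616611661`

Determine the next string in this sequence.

This is a Fibonacci-style word recurrence s(k) = s(k−2)·s(k−1): e.g. 66·1 = 661.
Continuing: 16616611661 · 661166116616611661 gives term 8.

16616611661661166116616611661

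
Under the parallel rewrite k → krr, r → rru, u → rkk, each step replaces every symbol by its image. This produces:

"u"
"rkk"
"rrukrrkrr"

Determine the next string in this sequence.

Expanding rrukrrkrr: r→rru, r→rru, u→rkk, k→krr, r→rru, r→rru, k→krr, r→rru, r→rru. Concatenated: rru rru rkk krr rru rru krr rru rru.

rrurrurkkkrrrrurrukrrrrurru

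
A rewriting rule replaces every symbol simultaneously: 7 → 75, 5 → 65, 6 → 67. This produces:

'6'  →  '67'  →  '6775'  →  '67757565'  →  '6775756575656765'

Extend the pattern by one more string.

Rewriting the 16 symbols of 6775756575656765 one by one yields 67 75 75 65 75 65 67 65 75 65 67 65 67 75 67 65; concatenated:

67757565756567657565676567756765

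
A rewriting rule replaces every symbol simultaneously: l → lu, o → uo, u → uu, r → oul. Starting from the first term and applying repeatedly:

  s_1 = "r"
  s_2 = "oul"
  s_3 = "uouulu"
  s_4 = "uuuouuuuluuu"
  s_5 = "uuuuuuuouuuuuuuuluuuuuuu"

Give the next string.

Rewriting the 24 symbols of uuuuuuuouuuuuuuuluuuuuuu one by one yields uu uu uu uu uu uu uu uo uu uu uu uu uu uu uu uu lu uu uu uu uu uu uu uu; concatenated:

uuuuuuuuuuuuuuuouuuuuuuuuuuuuuuuluuuuuuuuuuuuuuu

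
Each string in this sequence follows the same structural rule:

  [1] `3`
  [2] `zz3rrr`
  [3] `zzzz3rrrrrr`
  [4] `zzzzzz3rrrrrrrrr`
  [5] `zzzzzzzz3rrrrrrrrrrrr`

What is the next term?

Each term wraps the previous one in zz on the left and rrr on the right.
Applying this once more to zzzzzzzz3rrrrrrrrrrrr:

zzzzzzzzzz3rrrrrrrrrrrrrrr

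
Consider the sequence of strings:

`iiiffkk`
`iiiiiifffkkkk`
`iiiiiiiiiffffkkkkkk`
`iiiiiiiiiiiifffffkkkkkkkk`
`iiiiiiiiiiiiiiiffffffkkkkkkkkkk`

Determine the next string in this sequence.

Term n consists of 3n i's, followed by n+1 f's, followed by 2n k's (n = 1, 2, …).
For the next term, n = 6, so the run lengths are 18, 7, 12.

iiiiiiiiiiiiiiiiiifffffffkkkkkkkkkkkk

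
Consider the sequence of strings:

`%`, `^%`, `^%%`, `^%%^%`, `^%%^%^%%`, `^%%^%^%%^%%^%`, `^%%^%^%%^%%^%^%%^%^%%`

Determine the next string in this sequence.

^%%^%^%%^%%^%^%%^%^%%^%%^%^%%^%%^%

Each term (from the third on) is the previous term followed by the one before it: term 3 = ^%·% = ^%%.
Continuing: ^%%^%^%%^%%^%^%%^%^%% · ^%%^%^%%^%%^% gives term 8.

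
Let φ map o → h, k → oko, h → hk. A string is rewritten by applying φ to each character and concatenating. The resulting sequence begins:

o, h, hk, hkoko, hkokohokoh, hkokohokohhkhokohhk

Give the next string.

Rewriting the 19 symbols of hkokohokohhkhokohhk one by one yields hk oko h oko h hk h oko h hk hk oko hk h oko h hk hk oko; concatenated:

hkokohokohhkhokohhkhkokohkhokohhkhkoko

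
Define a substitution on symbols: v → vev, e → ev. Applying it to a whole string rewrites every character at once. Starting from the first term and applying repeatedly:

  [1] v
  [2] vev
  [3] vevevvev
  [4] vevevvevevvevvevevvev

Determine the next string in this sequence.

Applying the rule to each of the 21 symbols of vevevvevevvevvevevvev gives the pieces vev ev vev ev vev vev ev vev ev vev vev ev vev vev ev vev ev vev vev ev vev, which concatenate to the answer.

vevevvevevvevvevevvevevvevvevevvevvevevvevevvevvevevvev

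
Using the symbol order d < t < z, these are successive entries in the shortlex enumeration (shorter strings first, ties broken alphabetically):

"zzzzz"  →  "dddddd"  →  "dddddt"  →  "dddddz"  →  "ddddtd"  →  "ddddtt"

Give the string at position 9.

ddddzt

Stepping forward 3 times from ddddtt: ddddtt → ddddtz → ddddzd, then the target.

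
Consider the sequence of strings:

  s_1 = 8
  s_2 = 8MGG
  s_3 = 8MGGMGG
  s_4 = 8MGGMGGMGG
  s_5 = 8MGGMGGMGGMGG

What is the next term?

8MGGMGGMGGMGGMGG

The strings grow by a fixed suffix MGG each time.
One more step from 8MGGMGGMGGMGG gives the answer.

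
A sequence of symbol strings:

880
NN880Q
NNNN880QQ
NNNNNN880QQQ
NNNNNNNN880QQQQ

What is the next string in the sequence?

Each term wraps the previous one in NN on the left and Q on the right.
One more step from NNNNNNNN880QQQQ gives the answer.

NNNNNNNNNN880QQQQQ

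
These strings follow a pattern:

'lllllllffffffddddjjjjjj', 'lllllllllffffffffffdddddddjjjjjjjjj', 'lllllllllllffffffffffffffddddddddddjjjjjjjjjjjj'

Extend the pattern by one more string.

Each string has the form l^{2n+3} f^{4n-2} d^{3n-2} j^{3n}, where the shown terms are n = 2, 3, 4.
At n = 5 the blocks have lengths 13, 18, 13, 15.

lllllllllllllffffffffffffffffffdddddddddddddjjjjjjjjjjjjjjj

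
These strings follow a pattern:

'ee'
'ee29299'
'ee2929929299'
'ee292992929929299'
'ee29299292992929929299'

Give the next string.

Each term is the previous one with 29299 appended.
So the next term is ee29299292992929929299·29299.

ee2929929299292992929929299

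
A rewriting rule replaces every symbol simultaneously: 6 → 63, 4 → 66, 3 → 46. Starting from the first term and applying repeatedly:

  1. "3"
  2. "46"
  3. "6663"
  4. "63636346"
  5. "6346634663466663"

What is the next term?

63466663634666636346666363636346

Replace each of the 16 characters of 6346634663466663 in place — 63 46 66 63 63 46 66 63 63 46 66 63 63 63 63 46 — and concatenate.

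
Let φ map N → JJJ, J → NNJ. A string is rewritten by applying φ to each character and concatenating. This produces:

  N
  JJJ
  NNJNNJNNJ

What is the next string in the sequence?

JJJJJJNNJJJJJJJNNJJJJJJJNNJ

Apply φ to NNJNNJNNJ symbol by symbol: N→JJJ, N→JJJ, J→NNJ, N→JJJ, N→JJJ, J→NNJ, N→JJJ, N→JJJ, J→NNJ; joined: JJJ JJJ NNJ JJJ JJJ NNJ JJJ JJJ NNJ.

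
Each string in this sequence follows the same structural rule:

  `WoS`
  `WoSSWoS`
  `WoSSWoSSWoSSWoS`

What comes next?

WoSSWoSSWoSSWoSSWoSSWoSSWoSSWoS

Each string is two copies of the previous one joined by 'S'.
So the next term is two copies of WoSSWoSSWoSSWoS with 'S' between the halves.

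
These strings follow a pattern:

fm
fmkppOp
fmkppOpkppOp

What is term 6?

fmkppOpkppOpkppOpkppOpkppOp

Each term is the previous one with kppOp appended.
From fmkppOpkppOp, 3 further steps: fmkppOpkppOp → fmkppOpkppOpkppOp → fmkppOpkppOpkppOpkppOp → (answer).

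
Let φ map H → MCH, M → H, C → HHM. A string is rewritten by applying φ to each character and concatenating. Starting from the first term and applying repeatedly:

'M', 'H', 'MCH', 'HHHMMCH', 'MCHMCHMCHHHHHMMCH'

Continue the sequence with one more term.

Applying the rule to each of the 17 symbols of MCHMCHMCHHHHHMMCH gives the pieces H HHM MCH H HHM MCH H HHM MCH MCH MCH MCH MCH H H HHM MCH, which concatenate to the answer.

HHHMMCHHHHMMCHHHHMMCHMCHMCHMCHMCHHHHHMMCH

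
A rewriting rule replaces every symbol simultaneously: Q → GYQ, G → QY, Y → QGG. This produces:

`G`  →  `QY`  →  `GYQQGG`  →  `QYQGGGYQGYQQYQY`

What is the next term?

GYQQGGGYQQYQYQYQGGGYQQYQGGGYQGYQQGGGYQQGG

Replace each of the 15 characters of QYQGGGYQGYQQYQY in place — GYQ QGG GYQ QY QY QY QGG GYQ QY QGG GYQ GYQ QGG GYQ QGG — and concatenate.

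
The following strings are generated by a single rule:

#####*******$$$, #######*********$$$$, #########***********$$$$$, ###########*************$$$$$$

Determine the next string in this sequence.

#############***************$$$$$$$

Term n consists of 2n-1 #'s, followed by 2n+1 *'s, followed by n $'s, where the shown terms are n = 3, 4, 5, 6.
Setting n = 7 gives 13, 15, 7 characters in each block.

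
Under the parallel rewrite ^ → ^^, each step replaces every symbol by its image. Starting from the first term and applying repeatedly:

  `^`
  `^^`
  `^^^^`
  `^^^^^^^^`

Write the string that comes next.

^^^^^^^^^^^^^^^^

Expanding ^^^^^^^^: ^→^^, ^→^^, ^→^^, ^→^^, ^→^^, ^→^^, ^→^^, ^→^^. Concatenated: ^^ ^^ ^^ ^^ ^^ ^^ ^^ ^^.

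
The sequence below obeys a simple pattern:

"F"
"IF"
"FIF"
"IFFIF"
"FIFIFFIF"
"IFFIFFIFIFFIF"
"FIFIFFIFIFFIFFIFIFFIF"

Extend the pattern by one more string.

Each term (from the third on) is the two preceding terms concatenated in order: term 3 = F·IF = FIF.
So term 8 is IFFIFFIFIFFIF·FIFIFFIFIFFIFFIFIFFIF.

IFFIFFIFIFFIFFIFIFFIFIFFIFFIFIFFIF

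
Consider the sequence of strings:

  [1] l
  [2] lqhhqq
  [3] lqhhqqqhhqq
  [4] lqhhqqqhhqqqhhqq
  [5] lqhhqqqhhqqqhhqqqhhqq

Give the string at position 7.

lqhhqqqhhqqqhhqqqhhqqqhhqqqhhqq

The strings grow by a fixed suffix qhhqq each time.
From lqhhqqqhhqqqhhqqqhhqq, 2 further steps: lqhhqqqhhqqqhhqqqhhqq → lqhhqqqhhqqqhhqqqhhqqqhhqq → (answer).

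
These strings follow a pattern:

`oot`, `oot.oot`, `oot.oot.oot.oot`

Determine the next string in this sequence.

Every step duplicates the string with '.' between the halves.
Doubling oot.oot.oot.oot with '.' between the halves:

oot.oot.oot.oot.oot.oot.oot.oot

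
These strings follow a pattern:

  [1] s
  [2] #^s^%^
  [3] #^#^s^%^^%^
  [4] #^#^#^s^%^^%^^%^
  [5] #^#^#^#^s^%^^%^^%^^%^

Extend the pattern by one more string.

Each term wraps the previous one in #^ on the left and ^%^ on the right.
So the next term is #^·#^#^#^#^s^%^^%^^%^^%^·^%^.

#^#^#^#^#^s^%^^%^^%^^%^^%^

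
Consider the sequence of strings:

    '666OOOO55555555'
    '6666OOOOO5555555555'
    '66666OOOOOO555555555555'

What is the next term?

666666OOOOOOO55555555555555

The n-th term is n 6's then n+1 O's then 2n+2 5's, where the shown terms are n = 3, 4, 5.
Setting n = 6 gives 6, 7, 14 characters in each block.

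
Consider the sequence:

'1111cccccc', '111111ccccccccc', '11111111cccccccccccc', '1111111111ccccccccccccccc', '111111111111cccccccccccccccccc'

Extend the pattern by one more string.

The n-th term is 2n 1's then 3n c's, where the shown terms are n = 2, 3, 4, 5, 6.
At n = 7 the blocks have lengths 14, 21.

11111111111111ccccccccccccccccccccc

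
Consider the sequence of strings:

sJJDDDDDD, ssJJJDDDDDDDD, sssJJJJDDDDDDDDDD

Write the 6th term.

ssssssJJJJJJJDDDDDDDDDDDDDDDD

Reading off run lengths: s runs 1, 2, 3; J runs 2, 3, 4; D runs 6, 8, 10 — each is linear in n, where the shown terms are n = 2, 3, 4.
At n = 7 the blocks have lengths 6, 7, 16.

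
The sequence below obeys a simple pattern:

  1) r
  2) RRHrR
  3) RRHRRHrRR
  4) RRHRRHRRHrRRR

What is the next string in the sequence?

Each term wraps the previous one in RRH on the left and R on the right.
So the next term is RRH·RRHRRHRRHrRRR·R.

RRHRRHRRHRRHrRRRR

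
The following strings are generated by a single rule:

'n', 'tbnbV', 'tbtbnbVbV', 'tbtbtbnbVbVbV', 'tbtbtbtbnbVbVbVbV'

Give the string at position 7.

tbtbtbtbtbtbnbVbVbVbVbVbV

s(k+1) = tb·s(k)·bV, so each term gains tb as a prefix and bV as a suffix.
From tbtbtbtbnbVbVbVbV, 2 further steps: tbtbtbtbnbVbVbVbV → tbtbtbtbtbnbVbVbVbVbV → (answer).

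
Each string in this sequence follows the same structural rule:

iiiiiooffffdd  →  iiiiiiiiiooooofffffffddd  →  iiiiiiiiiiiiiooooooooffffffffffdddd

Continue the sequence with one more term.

iiiiiiiiiiiiiiiiiooooooooooofffffffffffffddddd

Each string has the form i^{4n+1} o^{3n-1} f^{3n+1} d^{n+1} (n = 1, 2, …).
At n = 4 the blocks have lengths 17, 11, 13, 5.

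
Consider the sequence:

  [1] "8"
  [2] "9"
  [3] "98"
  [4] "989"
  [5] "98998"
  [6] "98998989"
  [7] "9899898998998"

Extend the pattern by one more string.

Each term (from the third on) is the previous term followed by the one before it: term 3 = 9·8 = 98.
The next term joins 9899898998998 and 98998989.

989989899899898998989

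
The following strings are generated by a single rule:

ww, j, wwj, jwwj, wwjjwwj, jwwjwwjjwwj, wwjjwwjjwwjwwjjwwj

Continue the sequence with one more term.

This is a Fibonacci-style word recurrence s(k) = s(k−2)·s(k−1): e.g. ww·j = wwj.
Continuing: jwwjwwjjwwj · wwjjwwjjwwjwwjjwwj gives term 8.

jwwjwwjjwwjwwjjwwjjwwjwwjjwwj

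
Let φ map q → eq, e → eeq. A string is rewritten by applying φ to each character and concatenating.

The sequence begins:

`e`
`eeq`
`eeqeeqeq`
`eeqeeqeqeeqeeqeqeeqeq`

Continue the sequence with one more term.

φ(eeqeeqeqeeqeeqeqeeqeq) expands symbol-by-symbol to eeq eeq eq eeq eeq eq eeq eq eeq eeq eq eeq eeq eq eeq eq eeq eeq eq eeq eq; joining the 21 pieces gives the next term.

eeqeeqeqeeqeeqeqeeqeqeeqeeqeqeeqeeqeqeeqeqeeqeeqeqeeqeq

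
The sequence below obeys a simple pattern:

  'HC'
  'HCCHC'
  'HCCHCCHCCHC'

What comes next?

HCCHCCHCCHCCHCCHCCHCCHC

s(k+1) = s(k)·C·s(k) — each term doubles the last with 'C' between the halves.
So the next term is two copies of HCCHCCHCCHC with 'C' between the halves.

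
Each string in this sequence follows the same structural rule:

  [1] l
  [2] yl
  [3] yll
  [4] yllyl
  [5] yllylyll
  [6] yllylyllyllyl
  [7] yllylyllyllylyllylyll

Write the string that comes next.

yllylyllyllylyllylyllyllylyllyllyl

This is a Fibonacci-style word recurrence s(k) = s(k−1)·s(k−2): e.g. yl·l = yll.
Continuing: yllylyllyllylyllylyll · yllylyllyllyl gives term 8.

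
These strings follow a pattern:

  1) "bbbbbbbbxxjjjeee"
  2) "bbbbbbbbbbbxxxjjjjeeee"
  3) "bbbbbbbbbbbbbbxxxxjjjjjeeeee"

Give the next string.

bbbbbbbbbbbbbbbbbxxxxxjjjjjjeeeeee

The n-th term is 3n+2 b's then n x's then n+1 j's then n+1 e's, where the shown terms are n = 2, 3, 4.
For the next term, n = 5, so the run lengths are 17, 5, 6, 6.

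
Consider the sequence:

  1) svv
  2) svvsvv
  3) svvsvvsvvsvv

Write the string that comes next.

Every step duplicates the string.
Doubling svvsvvsvvsvv:

svvsvvsvvsvvsvvsvvsvvsvv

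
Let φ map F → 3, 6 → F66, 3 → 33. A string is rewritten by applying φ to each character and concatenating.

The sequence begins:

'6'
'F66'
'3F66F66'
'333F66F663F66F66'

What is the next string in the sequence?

φ(333F66F663F66F66) expands symbol-by-symbol to 33 33 33 3 F66 F66 3 F66 F66 33 3 F66 F66 3 F66 F66; joining the 16 pieces gives the next term.

3333333F66F663F66F66333F66F663F66F66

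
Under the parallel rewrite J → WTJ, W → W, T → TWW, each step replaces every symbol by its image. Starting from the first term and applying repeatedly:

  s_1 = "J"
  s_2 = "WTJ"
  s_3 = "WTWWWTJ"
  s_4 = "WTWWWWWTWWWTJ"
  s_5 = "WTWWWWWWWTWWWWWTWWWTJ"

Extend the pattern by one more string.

Applying the rule to each of the 21 symbols of WTWWWWWWWTWWWWWTWWWTJ gives the pieces W TWW W W W W W W W TWW W W W W W TWW W W W TWW WTJ, which concatenate to the answer.

WTWWWWWWWWWTWWWWWWWTWWWWWTWWWTJ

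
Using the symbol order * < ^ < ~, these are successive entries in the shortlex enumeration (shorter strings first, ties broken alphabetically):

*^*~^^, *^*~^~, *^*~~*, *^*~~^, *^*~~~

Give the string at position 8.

*^^**~

Advancing 3 positions from *^*~~~ through *^*~~~ → *^^*** → *^^**^ reaches term 8.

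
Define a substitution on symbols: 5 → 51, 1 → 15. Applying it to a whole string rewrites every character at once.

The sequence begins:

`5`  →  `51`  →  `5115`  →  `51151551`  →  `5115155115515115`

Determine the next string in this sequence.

Rewriting the 16 symbols of 5115155115515115 one by one yields 51 15 15 51 15 51 51 15 15 51 51 15 51 15 15 51; concatenated:

51151551155151151551511551151551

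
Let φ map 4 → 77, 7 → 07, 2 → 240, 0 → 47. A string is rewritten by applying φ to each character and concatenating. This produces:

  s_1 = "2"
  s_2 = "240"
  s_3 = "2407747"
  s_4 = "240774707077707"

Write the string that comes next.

2407747070777074707470707074707

Applying the rule to each of the 15 symbols of 240774707077707 gives the pieces 240 77 47 07 07 77 07 47 07 47 07 07 07 47 07, which concatenate to the answer.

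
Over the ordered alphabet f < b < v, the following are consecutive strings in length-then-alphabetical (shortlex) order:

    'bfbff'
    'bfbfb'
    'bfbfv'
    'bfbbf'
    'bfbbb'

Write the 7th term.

Advancing 2 positions from bfbbb through bfbbb → bfbbv reaches term 7.

bfbvf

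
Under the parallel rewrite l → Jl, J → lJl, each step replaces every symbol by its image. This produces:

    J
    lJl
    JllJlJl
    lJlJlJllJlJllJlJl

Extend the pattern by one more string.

JllJlJllJlJllJlJlJllJlJllJlJlJllJlJllJlJl

Replace each of the 17 characters of lJlJlJllJlJllJlJl in place — Jl lJl Jl lJl Jl lJl Jl Jl lJl Jl lJl Jl Jl lJl Jl lJl Jl — and concatenate.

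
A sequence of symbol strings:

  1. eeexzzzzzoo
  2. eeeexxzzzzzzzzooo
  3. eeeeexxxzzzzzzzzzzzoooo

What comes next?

Term n consists of n+2 e's, followed by n x's, followed by 3n+2 z's, followed by n+1 o's (n = 1, 2, …).
At n = 4 the blocks have lengths 6, 4, 14, 5.

eeeeeexxxxzzzzzzzzzzzzzzooooo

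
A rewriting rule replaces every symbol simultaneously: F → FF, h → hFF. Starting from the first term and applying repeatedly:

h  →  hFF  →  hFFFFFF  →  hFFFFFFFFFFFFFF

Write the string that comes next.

φ(hFFFFFFFFFFFFFF) expands symbol-by-symbol to hFF FF FF FF FF FF FF FF FF FF FF FF FF FF FF; joining the 15 pieces gives the next term.

hFFFFFFFFFFFFFFFFFFFFFFFFFFFFFF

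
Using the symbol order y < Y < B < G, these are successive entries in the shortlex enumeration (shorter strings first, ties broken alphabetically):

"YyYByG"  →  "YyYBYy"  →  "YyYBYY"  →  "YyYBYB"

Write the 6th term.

Stepping forward 2 times from YyYBYB: YyYBYB → YyYBYG, then the target.

YyYBBy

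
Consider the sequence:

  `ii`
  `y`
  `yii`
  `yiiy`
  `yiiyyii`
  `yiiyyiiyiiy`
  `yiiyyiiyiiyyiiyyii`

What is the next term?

yiiyyiiyiiyyiiyyiiyiiyyiiyiiy

From term 3 onward, concatenate the last term with the second-to-last: y·ii = yii, yii·y = yiiy, …
The next term joins yiiyyiiyiiyyiiyyii and yiiyyiiyiiy.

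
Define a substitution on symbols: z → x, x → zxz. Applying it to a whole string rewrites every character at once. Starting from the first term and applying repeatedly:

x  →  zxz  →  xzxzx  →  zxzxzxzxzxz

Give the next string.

xzxzxzxzxzxzxzxzxzxzx

Rewriting each symbol of zxzxzxzxzxz: z→x, x→zxz, z→x, x→zxz, z→x, x→zxz, z→x, x→zxz, z→x, x→zxz, z→x, which concatenates to x zxz x zxz x zxz x zxz x zxz x.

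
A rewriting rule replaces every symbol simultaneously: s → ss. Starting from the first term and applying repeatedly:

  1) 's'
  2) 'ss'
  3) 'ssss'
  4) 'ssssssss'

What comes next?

Apply φ to ssssssss symbol by symbol: s→ss, s→ss, s→ss, s→ss, s→ss, s→ss, s→ss, s→ss; joined: ss ss ss ss ss ss ss ss.

ssssssssssssssss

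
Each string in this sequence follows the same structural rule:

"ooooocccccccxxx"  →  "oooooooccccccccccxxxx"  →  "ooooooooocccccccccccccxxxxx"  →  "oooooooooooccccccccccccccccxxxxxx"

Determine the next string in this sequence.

ooooooooooooocccccccccccccccccccxxxxxxx

Term n consists of 2n+1 o's, followed by 3n+1 c's, followed by n+1 x's, where the shown terms are n = 2, 3, 4, 5.
For the next term, n = 6, so the run lengths are 13, 19, 7.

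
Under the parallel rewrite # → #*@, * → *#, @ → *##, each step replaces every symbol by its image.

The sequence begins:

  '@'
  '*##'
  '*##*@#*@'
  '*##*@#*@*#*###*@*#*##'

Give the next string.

Replace each of the 21 characters of *##*@#*@*#*###*@*#*## in place — *# #*@ #*@ *# *## #*@ *# *## *# #*@ *# #*@ #*@ #*@ *# *## *# #*@ *# #*@ #*@ — and concatenate.

*##*@#*@*#*###*@*#*##*##*@*##*@#*@#*@*#*##*##*@*##*@#*@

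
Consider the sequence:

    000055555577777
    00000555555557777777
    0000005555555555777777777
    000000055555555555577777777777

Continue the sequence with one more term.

00000000555555555555557777777777777

Each string has the form 0^{n+2} 5^{2n+2} 7^{2n+1}, where the shown terms are n = 2, 3, 4, 5.
Setting n = 6 gives 8, 14, 13 characters in each block.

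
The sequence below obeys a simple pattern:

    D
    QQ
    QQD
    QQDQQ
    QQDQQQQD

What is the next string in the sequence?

From term 3 onward, concatenate the last term with the second-to-last: QQ·D = QQD, QQD·QQ = QQDQQ, …
The next term joins QQDQQQQD and QQDQQ.

QQDQQQQDQQDQQ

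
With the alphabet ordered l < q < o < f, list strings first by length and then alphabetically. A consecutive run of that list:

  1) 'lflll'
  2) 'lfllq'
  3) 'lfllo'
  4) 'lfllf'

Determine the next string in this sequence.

lflql

Find the rightmost character of lfllf below f, bump it to the next letter, and reset everything to its right to l.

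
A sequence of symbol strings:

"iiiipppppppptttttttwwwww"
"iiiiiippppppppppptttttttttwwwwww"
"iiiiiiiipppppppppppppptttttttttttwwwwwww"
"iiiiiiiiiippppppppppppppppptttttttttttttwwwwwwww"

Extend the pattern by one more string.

iiiiiiiiiiiipppppppppppppppppppptttttttttttttttwwwwwwwww

Term n consists of 2n i's, followed by 3n+2 p's, followed by 2n+3 t's, followed by n+3 w's, where the shown terms are n = 2, 3, 4, 5.
At n = 6 the blocks have lengths 12, 20, 15, 9.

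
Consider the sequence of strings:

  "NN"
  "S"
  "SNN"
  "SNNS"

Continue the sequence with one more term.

SNNSSNN

This is a Fibonacci-style word recurrence s(k) = s(k−1)·s(k−2): e.g. S·NN = SNN.
So term 5 is SNNS·SNN.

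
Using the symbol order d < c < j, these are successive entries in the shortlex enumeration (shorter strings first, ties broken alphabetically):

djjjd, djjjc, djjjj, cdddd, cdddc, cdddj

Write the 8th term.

cddcc

Continuing the enumeration 2 steps past cdddj: cdddj → cddcd → (answer).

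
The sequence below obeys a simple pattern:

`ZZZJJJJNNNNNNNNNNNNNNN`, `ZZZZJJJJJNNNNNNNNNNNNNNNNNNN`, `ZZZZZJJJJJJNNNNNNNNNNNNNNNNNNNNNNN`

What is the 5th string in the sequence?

ZZZZZZZJJJJJJJJNNNNNNNNNNNNNNNNNNNNNNNNNNNNNNN

Reading off run lengths: Z runs 3, 4, 5; J runs 4, 5, 6; N runs 15, 19, 23 — each is linear in n, where the shown terms are n = 3, 4, 5.
Setting n = 7 gives 7, 8, 31 characters in each block.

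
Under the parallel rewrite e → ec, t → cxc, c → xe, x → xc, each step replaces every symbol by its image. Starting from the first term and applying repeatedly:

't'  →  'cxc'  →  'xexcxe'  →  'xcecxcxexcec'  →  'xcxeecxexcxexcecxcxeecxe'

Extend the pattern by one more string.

Rewriting the 24 symbols of xcxeecxexcxexcecxcxeecxe one by one yields xc xe xc ec ec xe xc ec xc xe xc ec xc xe ec xe xc xe xc ec ec xe xc ec; concatenated:

xcxexcececxexcecxcxexcecxcxeecxexcxexcececxexcec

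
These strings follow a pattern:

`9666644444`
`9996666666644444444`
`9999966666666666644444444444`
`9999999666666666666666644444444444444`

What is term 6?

9999999999966666666666666666666666644444444444444444444

Term n consists of 2n-1 9's, followed by 4n 6's, followed by 3n+2 4's (n = 1, 2, …).
At n = 6 the blocks have lengths 11, 24, 20.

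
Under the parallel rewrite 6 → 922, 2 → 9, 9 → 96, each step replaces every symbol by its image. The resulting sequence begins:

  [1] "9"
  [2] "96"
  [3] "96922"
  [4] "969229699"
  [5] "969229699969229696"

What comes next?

9692296999692296969692296999692296922

φ(969229699969229696) expands symbol-by-symbol to 96 922 96 9 9 96 922 96 96 96 922 96 9 9 96 922 96 922; joining the 18 pieces gives the next term.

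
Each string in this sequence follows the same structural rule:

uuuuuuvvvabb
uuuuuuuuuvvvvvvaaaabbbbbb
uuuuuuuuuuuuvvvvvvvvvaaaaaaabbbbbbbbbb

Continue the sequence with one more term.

uuuuuuuuuuuuuuuvvvvvvvvvvvvaaaaaaaaaabbbbbbbbbbbbbb

Term n consists of 3n+3 u's, followed by 3n v's, followed by 3n-2 a's, followed by 4n-2 b's (n = 1, 2, …).
For the next term, n = 4, so the run lengths are 15, 12, 10, 14.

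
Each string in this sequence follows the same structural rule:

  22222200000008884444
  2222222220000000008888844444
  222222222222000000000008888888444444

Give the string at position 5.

2222222222222222220000000000000008888888888844444444

Term n consists of 3n 2's, followed by 2n+3 0's, followed by 2n-1 8's, followed by n+2 4's, where the shown terms are n = 2, 3, 4.
For term 5, n = 6, so the run lengths are 18, 15, 11, 8.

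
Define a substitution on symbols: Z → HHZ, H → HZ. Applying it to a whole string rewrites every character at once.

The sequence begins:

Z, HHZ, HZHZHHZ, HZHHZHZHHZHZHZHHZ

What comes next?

HZHHZHZHZHHZHZHHZHZHZHHZHZHHZHZHHZHZHZHHZ

Applying the rule to each of the 17 symbols of HZHHZHZHHZHZHZHHZ gives the pieces HZ HHZ HZ HZ HHZ HZ HHZ HZ HZ HHZ HZ HHZ HZ HHZ HZ HZ HHZ, which concatenate to the answer.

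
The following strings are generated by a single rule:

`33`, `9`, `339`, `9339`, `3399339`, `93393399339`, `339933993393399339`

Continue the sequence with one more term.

Each term (from the third on) is the two preceding terms concatenated in order: term 3 = 33·9 = 339.
The next term joins 93393399339 and 339933993393399339.

93393399339339933993393399339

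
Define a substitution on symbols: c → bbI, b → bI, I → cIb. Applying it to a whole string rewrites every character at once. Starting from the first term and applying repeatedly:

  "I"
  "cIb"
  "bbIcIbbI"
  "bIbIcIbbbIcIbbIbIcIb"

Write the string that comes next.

Replace each of the 20 characters of bIbIcIbbbIcIbbIbIcIb in place — bI cIb bI cIb bbI cIb bI bI bI cIb bbI cIb bI bI cIb bI cIb bbI cIb bI — and concatenate.

bIcIbbIcIbbbIcIbbIbIbIcIbbbIcIbbIbIcIbbIcIbbbIcIbbI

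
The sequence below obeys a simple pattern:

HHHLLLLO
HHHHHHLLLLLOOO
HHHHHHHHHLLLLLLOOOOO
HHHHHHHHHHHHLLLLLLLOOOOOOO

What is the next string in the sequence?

Reading off run lengths: H runs 3, 6, 9, 12; L runs 4, 5, 6, 7; O runs 1, 3, 5, 7 — each is linear in n (n = 1, 2, …).
At n = 5 the blocks have lengths 15, 8, 9.

HHHHHHHHHHHHHHHLLLLLLLLOOOOOOOOO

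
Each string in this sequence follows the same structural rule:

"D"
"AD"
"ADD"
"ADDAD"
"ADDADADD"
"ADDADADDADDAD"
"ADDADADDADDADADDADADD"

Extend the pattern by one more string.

This is a Fibonacci-style word recurrence s(k) = s(k−1)·s(k−2): e.g. AD·D = ADD.
The next term joins ADDADADDADDADADDADADD and ADDADADDADDAD.

ADDADADDADDADADDADADDADDADADDADDAD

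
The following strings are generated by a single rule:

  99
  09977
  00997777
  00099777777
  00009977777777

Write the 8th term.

00000009977777777777777

s(k+1) = 0·s(k)·77, so each term gains 0 as a prefix and 77 as a suffix.
From 00009977777777, 3 further steps: 00009977777777 → 00000997777777777 → 00000099777777777777 → (answer).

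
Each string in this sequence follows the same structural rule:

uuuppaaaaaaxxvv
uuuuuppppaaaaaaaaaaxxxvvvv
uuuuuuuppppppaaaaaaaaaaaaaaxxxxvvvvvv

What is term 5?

Term n consists of 2n+1 u's, followed by 2n p's, followed by 4n+2 a's, followed by n+1 x's, followed by 2n v's (n = 1, 2, …).
At n = 5 the blocks have lengths 11, 10, 22, 6, 10.

uuuuuuuuuuuppppppppppaaaaaaaaaaaaaaaaaaaaaaxxxxxxvvvvvvvvvv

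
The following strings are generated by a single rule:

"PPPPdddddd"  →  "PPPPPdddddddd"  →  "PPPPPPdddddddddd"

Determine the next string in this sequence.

Term n consists of n+1 P's, followed by 2n d's, where the shown terms are n = 3, 4, 5.
For the next term, n = 6, so the run lengths are 7, 12.

PPPPPPPdddddddddddd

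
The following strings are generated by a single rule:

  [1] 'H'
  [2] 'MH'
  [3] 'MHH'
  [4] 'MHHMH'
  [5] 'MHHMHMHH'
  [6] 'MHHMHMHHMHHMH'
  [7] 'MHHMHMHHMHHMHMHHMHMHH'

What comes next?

MHHMHMHHMHHMHMHHMHMHHMHHMHMHHMHHMH

This is a Fibonacci-style word recurrence s(k) = s(k−1)·s(k−2): e.g. MH·H = MHH.
So term 8 is MHHMHMHHMHHMHMHHMHMHH·MHHMHMHHMHHMH.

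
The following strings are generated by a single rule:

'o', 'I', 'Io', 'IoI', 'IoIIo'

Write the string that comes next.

IoIIoIoI

Each term (from the third on) is the previous term followed by the one before it: term 3 = I·o = Io.
The next term joins IoIIo and IoI.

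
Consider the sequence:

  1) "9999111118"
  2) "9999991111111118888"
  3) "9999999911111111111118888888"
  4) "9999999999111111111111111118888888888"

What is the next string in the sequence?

9999999999991111111111111111111118888888888888

Each string has the form 9^{2n+2} 1^{4n+1} 8^{3n-2} (n = 1, 2, …).
Setting n = 5 gives 12, 21, 13 characters in each block.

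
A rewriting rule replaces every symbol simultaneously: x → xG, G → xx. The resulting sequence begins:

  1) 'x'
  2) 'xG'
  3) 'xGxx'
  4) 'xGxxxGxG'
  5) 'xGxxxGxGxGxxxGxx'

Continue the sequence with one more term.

Replace each of the 16 characters of xGxxxGxGxGxxxGxx in place — xG xx xG xG xG xx xG xx xG xx xG xG xG xx xG xG — and concatenate.

xGxxxGxGxGxxxGxxxGxxxGxGxGxxxGxG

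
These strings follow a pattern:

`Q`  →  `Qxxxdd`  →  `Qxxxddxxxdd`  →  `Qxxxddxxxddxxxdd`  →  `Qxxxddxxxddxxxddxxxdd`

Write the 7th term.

Each term is the previous one with xxxdd appended.
From Qxxxddxxxddxxxddxxxdd, 2 further steps: Qxxxddxxxddxxxddxxxdd → Qxxxddxxxddxxxddxxxddxxxdd → (answer).

Qxxxddxxxddxxxddxxxddxxxddxxxdd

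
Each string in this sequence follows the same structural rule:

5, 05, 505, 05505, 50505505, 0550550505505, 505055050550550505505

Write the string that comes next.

This is a Fibonacci-style word recurrence s(k) = s(k−2)·s(k−1): e.g. 5·05 = 505.
The next term joins 0550550505505 and 505055050550550505505.

0550550505505505055050550550505505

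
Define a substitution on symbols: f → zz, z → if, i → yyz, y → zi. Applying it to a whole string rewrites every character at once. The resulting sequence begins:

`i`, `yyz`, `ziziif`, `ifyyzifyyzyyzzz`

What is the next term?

Rewriting the 15 symbols of ifyyzifyyzyyzzz one by one yields yyz zz zi zi if yyz zz zi zi if zi zi if if if; concatenated:

yyzzzziziifyyzzzziziifziziififif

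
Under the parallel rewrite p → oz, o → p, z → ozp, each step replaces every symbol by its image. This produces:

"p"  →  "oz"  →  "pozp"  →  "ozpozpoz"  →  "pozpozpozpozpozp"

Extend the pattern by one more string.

Rewriting the 16 symbols of pozpozpozpozpozp one by one yields oz p ozp oz p ozp oz p ozp oz p ozp oz p ozp oz; concatenated:

ozpozpozpozpozpozpozpozpozpozpoz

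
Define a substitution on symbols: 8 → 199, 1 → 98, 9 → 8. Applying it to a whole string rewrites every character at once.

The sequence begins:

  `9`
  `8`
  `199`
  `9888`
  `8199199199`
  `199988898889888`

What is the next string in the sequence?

9888819919919981991991998199199199

φ(199988898889888) expands symbol-by-symbol to 98 8 8 8 199 199 199 8 199 199 199 8 199 199 199; joining the 15 pieces gives the next term.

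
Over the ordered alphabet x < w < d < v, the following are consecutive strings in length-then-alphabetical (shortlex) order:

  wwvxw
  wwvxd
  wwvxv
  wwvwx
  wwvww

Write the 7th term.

wwvwv

Stepping forward 2 times from wwvww: wwvww → wwvwd, then the target.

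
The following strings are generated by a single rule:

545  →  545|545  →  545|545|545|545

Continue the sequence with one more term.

Each string is two copies of the previous one joined by '|'.
Doubling 545|545|545|545 with '|' between the halves:

545|545|545|545|545|545|545|545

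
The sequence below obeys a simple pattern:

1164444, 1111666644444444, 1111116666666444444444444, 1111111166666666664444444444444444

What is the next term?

1111111111666666666666644444444444444444444

Term n consists of 2n 1's, followed by 3n-2 6's, followed by 4n 4's (n = 1, 2, …).
Setting n = 5 gives 10, 13, 20 characters in each block.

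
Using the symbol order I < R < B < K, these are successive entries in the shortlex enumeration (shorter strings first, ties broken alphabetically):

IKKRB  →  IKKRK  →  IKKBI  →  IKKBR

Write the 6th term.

Advancing 2 positions from IKKBR through IKKBR → IKKBB reaches term 6.

IKKBK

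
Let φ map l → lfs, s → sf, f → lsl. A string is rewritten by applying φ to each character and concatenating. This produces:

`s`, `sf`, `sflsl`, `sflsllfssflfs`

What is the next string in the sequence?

Replace each of the 13 characters of sflsllfssflfs in place — sf lsl lfs sf lfs lfs lsl sf sf lsl lfs lsl sf — and concatenate.

sflsllfssflfslfslslsfsflsllfslslsf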